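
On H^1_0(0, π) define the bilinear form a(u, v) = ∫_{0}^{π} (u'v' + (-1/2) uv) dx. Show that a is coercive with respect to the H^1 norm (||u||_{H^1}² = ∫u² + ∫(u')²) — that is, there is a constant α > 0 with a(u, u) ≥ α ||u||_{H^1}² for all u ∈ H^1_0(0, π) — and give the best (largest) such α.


α = 1/4

Coercivity of a(·,·) on H^1_0(0, π) means a(u, u) ≥ α ||u||_{H^1}² for every u ∈ H^1_0.
The interval has length L = π, and Poincaré/coercivity depend only on L. Here a(u, u) = ∫(u')² + (-1/2)·∫u².
Here c = -1/2 < 0 with |c| < (π/L)² = 1, so coercivity still holds. The condition a(u,u) ≥ α||u||_{H^1}² reads (1−α)∫(u')² ≥ (α−c)∫u². Any admissible α is ≤ 1 (rapidly oscillating u have ∫u²/∫(u')² → 0), and α = 1 would force 0 ≥ (1−c)∫u², impossible since c < 1; so 1−α > 0. By the sharp Poincaré inequality on H^1_0 of an interval of length L, ∫(u')² ≥ (π/L)²∫u² with equality for the first sine mode sin(π(x−x₀)/L) (x₀ the left endpoint), so the inequality holds for all u iff (1−α)(π/L)² ≥ α − c, i.e. α ≤ ((π/L)² + c)/((π/L)² + 1) = (1 + c(L/π)²)/(1 + (L/π)²). (Direct route, valid since c ≤ 0: Poincaré gives c∫u² ≥ c(L/π)²∫(u')², so a(u,u) ≥ (1 + c(L/π)²)∫(u')², while ||u||_{H^1}² ≤ (1 + (L/π)²)∫(u')²; dividing yields the same α.) With (π/L)² = 1 and c = -1/2, the largest admissible constant is α = ((π/L)² + c)/((π/L)² + 1).
Simplifying, α = 1/4.


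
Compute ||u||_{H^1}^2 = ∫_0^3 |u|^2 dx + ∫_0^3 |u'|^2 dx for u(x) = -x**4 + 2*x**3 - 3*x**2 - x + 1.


||u||_{H^1}^2 = 116877/35

The H^1 norm (squared) on an interval (0, L) is
  ||u||_{H^1}^2 = ∫_0^L u(x)^2 dx + ∫_0^L u'(x)^2 dx.
Compute u'(x) = -4*x**3 + 6*x**2 - 6*x - 1.
Then u(x)^2 = x**8 - 4*x**7 + 10*x**6 - 10*x**5 + 3*x**4 + 10*x**3 - 5*x**2 - 2*x + 1 and u'(x)^2 = 16*x**6 - 48*x**5 + 84*x**4 - 64*x**3 + 24*x**2 + 12*x + 1.
Integrate each monomial from 0 to 3 using ∫_0^3 c·x^n dx = c·3^(n+1)/(n+1):
  ∫_0^3 u(x)^2 dx = ∫_0^3 (x^8 - 4*x^7 + 10*x^6 - 10*x^5 + 3*x^4 + 10*x^3 - 5*x^2 - 2*x + 1) dx. Term by term:
    ∫_0^3 x^8 dx = 2187;  ∫_0^3 -4*x^7 dx = -6561/2;  ∫_0^3 10*x^6 dx = 21870/7;
    ∫_0^3 -10*x^5 dx = -1215;  ∫_0^3 3*x^4 dx = 729/5;  ∫_0^3 10*x^3 dx = 405/2;
    ∫_0^3 -5*x^2 dx = -45;  ∫_0^3 -2*x dx = -9;  ∫_0^3 1 dx = 3.
  Sum: 2187 − 6561/2 + 21870/7 − 1215 + 729/5 + 405/2 − 45 − 9 + 3 = 38958/35.
  ∫_0^3 u'(x)^2 dx = ∫_0^3 (16*x^6 - 48*x^5 + 84*x^4 - 64*x^3 + 24*x^2 + 12*x + 1) dx. Term by term:
    ∫_0^3 16*x^6 dx = 34992/7;  ∫_0^3 -48*x^5 dx = -5832;  ∫_0^3 84*x^4 dx = 20412/5;
    ∫_0^3 -64*x^3 dx = -1296;  ∫_0^3 24*x^2 dx = 216;  ∫_0^3 12*x dx = 54;
    ∫_0^3 1 dx = 3.
  Sum: 34992/7 − 5832 + 20412/5 − 1296 + 216 + 54 + 3 = 77919/35.
Adding: ||u||_{H^1}^2 = 38958/35 + 77919/35 = 116877/35.


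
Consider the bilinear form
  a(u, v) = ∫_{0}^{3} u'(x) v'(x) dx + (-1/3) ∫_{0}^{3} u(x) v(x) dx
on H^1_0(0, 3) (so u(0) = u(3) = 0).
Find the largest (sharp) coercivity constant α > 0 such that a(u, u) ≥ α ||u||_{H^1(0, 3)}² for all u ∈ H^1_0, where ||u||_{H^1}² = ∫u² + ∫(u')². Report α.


α = (-3 + π^2)/(9 + π^2)

Coercivity of a(·,·) on H^1_0(0, 3) means a(u, u) ≥ α ||u||_{H^1}² for every u ∈ H^1_0.
The interval has length L = 3, and Poincaré/coercivity depend only on L. Here a(u, u) = ∫(u')² + (-1/3)·∫u².
Here c = -1/3 < 0 with |c| < (π/L)² = π^2/9, so coercivity still holds. The condition a(u,u) ≥ α||u||_{H^1}² reads (1−α)∫(u')² ≥ (α−c)∫u². Any admissible α is ≤ 1 (rapidly oscillating u have ∫u²/∫(u')² → 0), and α = 1 would force 0 ≥ (1−c)∫u², impossible since c < 1; so 1−α > 0. By the sharp Poincaré inequality on H^1_0 of an interval of length L, ∫(u')² ≥ (π/L)²∫u² with equality for the first sine mode sin(π(x−x₀)/L) (x₀ the left endpoint), so the inequality holds for all u iff (1−α)(π/L)² ≥ α − c, i.e. α ≤ ((π/L)² + c)/((π/L)² + 1) = (1 + c(L/π)²)/(1 + (L/π)²). (Direct route, valid since c ≤ 0: Poincaré gives c∫u² ≥ c(L/π)²∫(u')², so a(u,u) ≥ (1 + c(L/π)²)∫(u')², while ||u||_{H^1}² ≤ (1 + (L/π)²)∫(u')²; dividing yields the same α.) With (π/L)² = π^2/9 and c = -1/3, the largest admissible constant is α = ((π/L)² + c)/((π/L)² + 1).
Simplifying, α = (-3 + π^2)/(9 + π^2).


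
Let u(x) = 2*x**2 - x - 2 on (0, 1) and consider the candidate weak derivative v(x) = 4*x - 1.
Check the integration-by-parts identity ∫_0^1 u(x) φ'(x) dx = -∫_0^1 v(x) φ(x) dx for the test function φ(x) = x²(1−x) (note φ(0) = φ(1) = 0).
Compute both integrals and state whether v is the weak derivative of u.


LHS = -7/60, RHS = -7/60. Yes, v = u' weakly.

u(x) = 2*x**2 - x - 2, classical derivative u'(x) = 4*x - 1.
φ(x) = x²(1−x), so φ'(x) = x*(2 - 3*x).
Note φ(0) = φ(1) = 0, so the boundary term u·φ vanishes.
LHS = ∫_0^1 u(x) φ'(x) dx = ∫_0^1 (-6*x^4 + 7*x^3 + 4*x^2 - 4*x) dx. Term by term:
  ∫_0^1 -6*x^4 dx = -6/5;  ∫_0^1 7*x^3 dx = 7/4;  ∫_0^1 4*x^2 dx = 4/3;
  ∫_0^1 -4*x dx = -2.
Sum: -6/5 + 7/4 + 4/3 − 2 = -7/60.
So LHS = -7/60.
∫_0^1 v(x) φ(x) dx = ∫_0^1 (-4*x^4 + 5*x^3 - x^2) dx. Term by term:
  ∫_0^1 -4*x^4 dx = -4/5;  ∫_0^1 5*x^3 dx = 5/4;  ∫_0^1 -x^2 dx = -1/3.
Sum: -4/5 + 5/4 − 1/3 = 7/60.
So RHS = -∫_0^1 v(x) φ(x) dx = -7/60.
LHS = RHS, so the identity holds for this test φ.
Moreover u is smooth here and v(x) = u'(x) = 4*x - 1 pointwise, so the identity holds for every test function. Hence v is the weak derivative of u.


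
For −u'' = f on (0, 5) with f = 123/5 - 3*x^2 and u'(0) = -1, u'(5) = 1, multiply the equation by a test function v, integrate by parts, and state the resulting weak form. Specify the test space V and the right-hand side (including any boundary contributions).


V = H^1(0, 5) (v unrestricted at boundary; u is determined up to an additive constant); weak form: ∫_0^5 u'v' dx = ∫_0^5 (123/5 - 3*x^2) v dx + v(5) + v(0) for all v ∈ V.

Multiply both sides by a test function v and integrate from 0 to 5:
  ∫_0^5 −u''(x) v(x) dx = ∫_0^5 f(x) v(x) dx.
Integrate the LHS by parts once:
  ∫_0^5 −u'' v dx = −[u'(x) v(x)]_0^5 + ∫_0^5 u'(x) v'(x) dx.
Thus ∫_0^5 u'(x) v'(x) dx = ∫_0^5 f(x) v(x) dx + [u'(x) v(x)]_0^5.
Choose V so that boundary terms are either known or forced to vanish.
u has inhomogeneous Neumann u'(0) = -1, u'(5) = 1. [u' v]_0^5 = (1)·v(5) − (-1)·v(0) = v(5) + v(0). Take V = H^1(0, 5); boundary term becomes part of RHS.
Weak formulation: find u (satisfying any essential BC) such that ∫_0^5 u'(x) v'(x) dx = ∫_0^5 f v dx + v(5) + v(0) for all v ∈ V (Neumann data are natural BCs: they enter the RHS as boundary terms).
Substituting f(x) = 123/5 - 3*x^2, the right-hand side is ∫_0^5 (123/5 - 3*x^2) v dx + v(5) + v(0).
Compatibility check (pure Neumann): taking v ≡ 1 ∈ V gives 0 = ∫_0^5 f dx + (1) − (-1), i.e. ∫_0^5 f dx must equal u'(0) − u'(5) = -2. Indeed ∫_0^5 (123/5 - 3*x^2) dx = -2, so the data are compatible. The solution is then unique only up to an additive constant (fix it e.g. by requiring ∫_0^5 u dx = 0).


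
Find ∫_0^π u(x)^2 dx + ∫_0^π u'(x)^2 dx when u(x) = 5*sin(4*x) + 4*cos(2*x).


||u||_{H^1(0,π)}^2 = 505*π/2

u'(x) = -8*sin(2*x) + 20*cos(4*x).
Expand u² and (u')² and integrate term by term on (0, π), using: for integers n ≥ 1, ∫_0^π sin²(nx) dx = ∫_0^π cos²(nx) dx = π/2; for n ≠ n', ∫_0^π sin(nx)sin(n'x) dx = ∫_0^π cos(nx)cos(n'x) dx = 0; and by product-to-sum, ∫_0^π sin(nx)cos(n'x) dx = ½∫_0^π [sin((n+n')x) + sin((n−n')x)] dx, which is 0 when n+n' is even and 2n/(n²−n'²) when n+n' is odd (it need not vanish on (0, π)).
  u² squared terms: (4)²·∫cos(2x)² dx = 16·π/2 = 8*π;  (5)²·∫sin(4x)² dx = 25·π/2 = 25*π/2.
  u² cross terms: 2·(4)·(5)·∫cos(2x)·sin(4x) dx = 40·(0) = 0.
  So ∫_0^π u² dx = 8*π + 25*π/2 + 0 = 41*π/2.
  (u')² squared terms: (-8)²·∫sin(2x)² dx = 64·π/2 = 32*π;  (20)²·∫cos(4x)² dx = 400·π/2 = 200*π.
  (u')² cross terms: 2·(-8)·(20)·∫sin(2x)·cos(4x) dx = -320·(0) = 0.
  So ∫_0^π (u')² dx = 32*π + 200*π + 0 = 232*π.
||u||_{H^1}^2 = (41*π/2) + (232*π) = 505*π/2.


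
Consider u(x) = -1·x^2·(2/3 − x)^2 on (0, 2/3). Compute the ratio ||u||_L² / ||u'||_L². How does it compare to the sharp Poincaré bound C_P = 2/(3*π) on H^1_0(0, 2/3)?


||u||_L² / ||u'||_L² = sqrt(3)/9 < C_P = 2/(3*π).

u(x) = -1·x^2·(2/3 − x)^2, so u'(x) = 4*x*(-9*x^2 + 9*x - 2)/9.
u(x) = -1·x^2·(2/3 − x)^2 vanishes at x = 0 and x = 2/3, so u ∈ H^1_0(0, 2/3). Differentiate via the product rule and integrate the resulting polynomials term by term.
  ∫_0^2/3 u² dx = ∫_0^2/3 (x^8 - 8*x^7/3 + 8*x^6/3 - 32*x^5/27 + 16*x^4/81) dx. Term by term:
    ∫_0^2/3 x^8 dx = 512/177147;  ∫_0^2/3 -8*x^7/3 dx = -256/19683;  ∫_0^2/3 8*x^6/3 dx = 1024/45927;
    ∫_0^2/3 -32*x^5/27 dx = -1024/59049;  ∫_0^2/3 16*x^4/81 dx = 512/98415.
  Sum: 512/177147 − 256/19683 + 1024/45927 − 1024/59049 + 512/98415 = 256/6200145.
  ∫_0^2/3 (u')² dx = ∫_0^2/3 (16*x^6 - 32*x^5 + 208*x^4/9 - 64*x^3/9 + 64*x^2/81) dx. Term by term:
    ∫_0^2/3 16*x^6 dx = 2048/15309;  ∫_0^2/3 -32*x^5 dx = -1024/2187;  ∫_0^2/3 208*x^4/9 dx = 6656/10935;
    ∫_0^2/3 -64*x^3/9 dx = -256/729;  ∫_0^2/3 64*x^2/81 dx = 512/6561.
  Sum: 2048/15309 − 1024/2187 + 6656/10935 − 256/729 + 512/6561 = 256/229635.
∫_0^2/3 u² dx = 256/6200145, so ||u||_L² = 16*sqrt(105)/25515.
∫_0^2/3 (u')² dx = 256/229635, so ||u'||_L² = 16*sqrt(35)/2835.
Ratio ||u||_L² / ||u'||_L² = sqrt(3)/9.
Sharp Poincaré constant on H^1_0(0, 2/3) is C_P = L/π = 2/(3*π), achieved by sin(3*π/2·x).
A polynomial bump cannot attain the sharp Poincaré constant (only the first sine eigenfunction does), so the ratio is strictly less than C_P, consistent with ||u||_L² ≤ C_P ||u'||_L².


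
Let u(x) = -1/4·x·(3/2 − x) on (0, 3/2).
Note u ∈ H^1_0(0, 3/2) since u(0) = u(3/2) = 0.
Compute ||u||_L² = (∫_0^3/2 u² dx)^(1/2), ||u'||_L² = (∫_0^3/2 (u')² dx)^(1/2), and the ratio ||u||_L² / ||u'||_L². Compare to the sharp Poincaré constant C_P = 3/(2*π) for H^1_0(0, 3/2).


||u||_L² / ||u'||_L² = 3*sqrt(10)/20 < C_P = 3/(2*π).

u(x) = -1/4·x·(3/2 − x), so u'(x) = x/2 - 3/8.
u(x) = -1/4·x·(3/2 − x) vanishes at x = 0 and x = 3/2, so u ∈ H^1_0(0, 3/2). Differentiate via the product rule and integrate the resulting polynomials term by term.
  ∫_0^3/2 u² dx = ∫_0^3/2 (x^4/16 - 3*x^3/16 + 9*x^2/64) dx. Term by term:
    ∫_0^3/2 x^4/16 dx = 243/2560;  ∫_0^3/2 -3*x^3/16 dx = -243/1024;  ∫_0^3/2 9*x^2/64 dx = 81/512.
  Sum: 243/2560 − 243/1024 + 81/512 = 81/5120.
  ∫_0^3/2 (u')² dx = ∫_0^3/2 (x^2/4 - 3*x/8 + 9/64) dx. Term by term:
    ∫_0^3/2 x^2/4 dx = 9/32;  ∫_0^3/2 -3*x/8 dx = -27/64;  ∫_0^3/2 9/64 dx = 27/128.
  Sum: 9/32 − 27/64 + 27/128 = 9/128.
∫_0^3/2 u² dx = 81/5120, so ||u||_L² = 9*sqrt(5)/160.
∫_0^3/2 (u')² dx = 9/128, so ||u'||_L² = 3*sqrt(2)/16.
Ratio ||u||_L² / ||u'||_L² = 3*sqrt(10)/20.
Sharp Poincaré constant on H^1_0(0, 3/2) is C_P = L/π = 3/(2*π), achieved by sin(2*π/3·x).
A polynomial bump cannot attain the sharp Poincaré constant (only the first sine eigenfunction does), so the ratio is strictly less than C_P, consistent with ||u||_L² ≤ C_P ||u'||_L².


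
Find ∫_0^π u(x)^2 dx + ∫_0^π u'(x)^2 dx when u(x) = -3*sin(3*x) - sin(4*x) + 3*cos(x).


||u||_{H^1(0,π)}^2 = -32/5 + 125*π/2

u'(x) = -3*sin(x) - 9*cos(3*x) - 4*cos(4*x).
Expand u² and (u')² and integrate term by term on (0, π), using: for integers n ≥ 1, ∫_0^π sin²(nx) dx = ∫_0^π cos²(nx) dx = π/2; for n ≠ n', ∫_0^π sin(nx)sin(n'x) dx = ∫_0^π cos(nx)cos(n'x) dx = 0; and by product-to-sum, ∫_0^π sin(nx)cos(n'x) dx = ½∫_0^π [sin((n+n')x) + sin((n−n')x)] dx, which is 0 when n+n' is even and 2n/(n²−n'²) when n+n' is odd (it need not vanish on (0, π)).
  u² squared terms: (-1)²·∫sin(4x)² dx = 1·π/2 = π/2;  (-3)²·∫sin(3x)² dx = 9·π/2 = 9*π/2;  (3)²·∫cos(x)² dx = 9·π/2 = 9*π/2.
  u² cross terms: 2·(-1)·(-3)·∫sin(4x)·sin(3x) dx = 6·(0) = 0;  2·(-1)·(3)·∫sin(4x)·cos(x) dx = -6·(8/15) = -16/5;  2·(-3)·(3)·∫sin(3x)·cos(x) dx = -18·(0) = 0.
  So ∫_0^π u² dx = π/2 + 9*π/2 + 9*π/2 + 0 − 16/5 + 0 = -16/5 + 19*π/2.
  (u')² squared terms: (-9)²·∫cos(3x)² dx = 81·π/2 = 81*π/2;  (-4)²·∫cos(4x)² dx = 16·π/2 = 8*π;  (-3)²·∫sin(x)² dx = 9·π/2 = 9*π/2.
  (u')² cross terms: 2·(-9)·(-4)·∫cos(3x)·cos(4x) dx = 72·(0) = 0;  2·(-9)·(-3)·∫cos(3x)·sin(x) dx = 54·(0) = 0;  2·(-4)·(-3)·∫cos(4x)·sin(x) dx = 24·(-2/15) = -16/5.
  So ∫_0^π (u')² dx = 81*π/2 + 8*π + 9*π/2 + 0 + 0 − 16/5 = -16/5 + 53*π.
||u||_{H^1}^2 = (-16/5 + 19*π/2) + (-16/5 + 53*π) = -32/5 + 125*π/2.


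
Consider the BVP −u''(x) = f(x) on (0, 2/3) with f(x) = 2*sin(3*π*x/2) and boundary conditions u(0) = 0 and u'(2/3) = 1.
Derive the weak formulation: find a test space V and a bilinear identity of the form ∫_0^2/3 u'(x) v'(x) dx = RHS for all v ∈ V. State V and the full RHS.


V = {v ∈ H^1(0, 2/3) : v(0) = 0} (test functions vanish at x = 0 where u is specified); weak form: ∫_0^2/3 u'v' dx = ∫_0^2/3 (2*sin(3*π*x/2)) v dx + v(2/3) for all v ∈ V.

Multiply both sides by a test function v and integrate from 0 to 2/3:
  ∫_0^2/3 −u''(x) v(x) dx = ∫_0^2/3 f(x) v(x) dx.
Integrate the LHS by parts once:
  ∫_0^2/3 −u'' v dx = −[u'(x) v(x)]_0^2/3 + ∫_0^2/3 u'(x) v'(x) dx.
Thus ∫_0^2/3 u'(x) v'(x) dx = ∫_0^2/3 f(x) v(x) dx + [u'(x) v(x)]_0^2/3.
Choose V so that boundary terms are either known or forced to vanish.
Mixed BC: u(0) = 0 (Dirichlet) and u'(2/3) = 1 (Neumann). Define V = {v ∈ H^1(0, 2/3) : v(0) = 0}. Then [u' v]_0^2/3 = u'(2/3)·v(2/3) − u'(0)·0 = v(2/3).
Weak formulation: find u (satisfying any essential BC) such that ∫_0^2/3 u'(x) v'(x) dx = ∫_0^2/3 f v dx + v(2/3) for all v ∈ V (Dirichlet at 0 absorbed into V; Neumann datum at x = 2/3 contributes the boundary term).
Substituting f(x) = 2*sin(3*π*x/2), the right-hand side is ∫_0^2/3 (2*sin(3*π*x/2)) v dx + v(2/3).


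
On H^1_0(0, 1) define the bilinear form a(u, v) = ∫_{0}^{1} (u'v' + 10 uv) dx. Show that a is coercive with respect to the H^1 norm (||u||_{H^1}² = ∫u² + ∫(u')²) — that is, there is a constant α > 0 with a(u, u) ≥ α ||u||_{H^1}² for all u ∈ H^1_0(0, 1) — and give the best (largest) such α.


α = 1

Coercivity of a(·,·) on H^1_0(0, 1) means a(u, u) ≥ α ||u||_{H^1}² for every u ∈ H^1_0.
The interval has length L = 1, and Poincaré/coercivity depend only on L. Here a(u, u) = ∫(u')² + (10)·∫u².
Here c = 10 ≥ 1, so a(u,u) = ∫(u')² + c∫u² ≥ ∫(u')² + ∫u² = ||u||_{H^1}², i.e. α = 1 works. No larger α is possible: a(u,u) ≥ α||u||_{H^1}² means (1−α)∫(u')² ≥ (α−c)∫u², and for the modes u_n = sin(nπ(x−x₀)/L) (x₀ the left endpoint) one has ∫u_n²/∫(u_n')² = (L/(nπ))² → 0, so a(u_n,u_n)/||u_n||_{H^1}² → 1. Hence the optimal constant is α = 1.
Therefore α = 1.


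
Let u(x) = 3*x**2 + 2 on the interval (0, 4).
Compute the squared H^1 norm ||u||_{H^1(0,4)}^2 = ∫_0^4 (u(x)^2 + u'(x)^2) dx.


||u||_{H^1}^2 = 14416/5

The H^1 norm (squared) on an interval (0, L) is
  ||u||_{H^1}^2 = ∫_0^L u(x)^2 dx + ∫_0^L u'(x)^2 dx.
Compute u'(x) = 6*x.
Then u(x)^2 = 9*x**4 + 12*x**2 + 4 and u'(x)^2 = 36*x**2.
Integrate each monomial from 0 to 4 using ∫_0^4 c·x^n dx = c·4^(n+1)/(n+1):
  ∫_0^4 u(x)^2 dx = ∫_0^4 (9*x^4 + 12*x^2 + 4) dx. Term by term:
    ∫_0^4 9*x^4 dx = 9216/5;  ∫_0^4 12*x^2 dx = 256;  ∫_0^4 4 dx = 16.
  Sum: 9216/5 + 256 + 16 = 10576/5.
  ∫_0^4 u'(x)^2 dx = ∫_0^4 (36*x^2) dx. Term by term:
    ∫_0^4 36*x^2 dx = 768.
Adding: ||u||_{H^1}^2 = 10576/5 + 768 = 14416/5.


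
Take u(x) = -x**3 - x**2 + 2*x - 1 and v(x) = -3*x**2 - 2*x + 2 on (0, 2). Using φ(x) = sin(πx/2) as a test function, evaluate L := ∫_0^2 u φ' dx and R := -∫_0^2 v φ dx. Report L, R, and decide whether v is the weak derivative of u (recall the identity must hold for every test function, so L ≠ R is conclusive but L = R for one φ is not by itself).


LHS = -96/π^3 + 24/π, RHS = -96/π^3 + 24/π. Yes, v = u' weakly.

u(x) = -x**3 - x**2 + 2*x - 1, classical derivative u'(x) = -3*x**2 - 2*x + 2.
φ(x) = sin(πx/2), so φ'(x) = π*cos(π*x/2)/2.
Note φ(0) = φ(2) = 0, so the boundary term u·φ vanishes.
LHS = ∫_0^2 u(x) φ'(x) dx = ∫_0^2 (-π*x^3*cos(π*x/2)/2 - π*x^2*cos(π*x/2)/2 + π*x*cos(π*x/2) - π*cos(π*x/2)/2) dx. Term by term:
  ∫_0^2 -π*cos(π*x/2)/2 dx = 0;  ∫_0^2 π*x*cos(π*x/2) dx = -8/π;  ∫_0^2 -π*x^2*cos(π*x/2)/2 dx = 8/π;
  ∫_0^2 -π*x^3*cos(π*x/2)/2 dx = -96/π^3 + 24/π.
Sum: 0 − 8/π + 8/π + -96/π^3 + 24/π = -96/π^3 + 24/π.
So LHS = -96/π^3 + 24/π.
∫_0^2 v(x) φ(x) dx = ∫_0^2 (-3*x^2*sin(π*x/2) - 2*x*sin(π*x/2) + 2*sin(π*x/2)) dx. Term by term:
  ∫_0^2 2*sin(π*x/2) dx = 8/π;  ∫_0^2 -3*x^2*sin(π*x/2) dx = -24/π + 96/π^3;  ∫_0^2 -2*x*sin(π*x/2) dx = -8/π.
Sum: 8/π + -24/π + 96/π^3 − 8/π = -24/π + 96/π^3.
So RHS = -∫_0^2 v(x) φ(x) dx = -96/π^3 + 24/π.
LHS = RHS, so the identity holds for this test φ.
Moreover u is smooth here and v(x) = u'(x) = -3*x**2 - 2*x + 2 pointwise, so the identity holds for every test function. Hence v is the weak derivative of u.


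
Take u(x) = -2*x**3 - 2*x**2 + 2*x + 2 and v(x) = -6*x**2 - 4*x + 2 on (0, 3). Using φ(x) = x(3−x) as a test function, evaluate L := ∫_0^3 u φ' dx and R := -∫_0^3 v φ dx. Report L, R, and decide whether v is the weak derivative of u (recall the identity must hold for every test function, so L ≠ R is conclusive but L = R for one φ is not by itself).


LHS = 909/10, RHS = 909/10. Yes, v = u' weakly.

u(x) = -2*x**3 - 2*x**2 + 2*x + 2, classical derivative u'(x) = -6*x**2 - 4*x + 2.
φ(x) = x(3−x), so φ'(x) = 3 - 2*x.
Note φ(0) = φ(3) = 0, so the boundary term u·φ vanishes.
LHS = ∫_0^3 u(x) φ'(x) dx = ∫_0^3 (4*x^4 - 2*x^3 - 10*x^2 + 2*x + 6) dx. Term by term:
  ∫_0^3 4*x^4 dx = 972/5;  ∫_0^3 -2*x^3 dx = -81/2;  ∫_0^3 -10*x^2 dx = -90;
  ∫_0^3 2*x dx = 9;  ∫_0^3 6 dx = 18.
Sum: 972/5 − 81/2 − 90 + 9 + 18 = 909/10.
So LHS = 909/10.
∫_0^3 v(x) φ(x) dx = ∫_0^3 (6*x^4 - 14*x^3 - 14*x^2 + 6*x) dx. Term by term:
  ∫_0^3 6*x^4 dx = 1458/5;  ∫_0^3 -14*x^3 dx = -567/2;  ∫_0^3 -14*x^2 dx = -126;
  ∫_0^3 6*x dx = 27.
Sum: 1458/5 − 567/2 − 126 + 27 = -909/10.
So RHS = -∫_0^3 v(x) φ(x) dx = 909/10.
LHS = RHS, so the identity holds for this test φ.
Moreover u is smooth here and v(x) = u'(x) = -6*x**2 - 4*x + 2 pointwise, so the identity holds for every test function. Hence v is the weak derivative of u.


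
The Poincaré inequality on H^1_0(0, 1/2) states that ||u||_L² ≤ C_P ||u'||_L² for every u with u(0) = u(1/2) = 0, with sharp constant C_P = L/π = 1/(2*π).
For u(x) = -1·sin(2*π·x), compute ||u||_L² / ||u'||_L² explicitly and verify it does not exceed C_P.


||u||_L² / ||u'||_L² = 1/(2*π) = C_P.

u(x) = -1·sin(2*π·x), so u'(x) = -2*π*cos(2*π*x).
Writing u(x) = A·sin(kπx/L) with A = -1 and k = 1, use ∫_0^L sin²(kπx/L) dx = L/2 and ∫_0^L cos²(kπx/L) dx = L/2.
u² = 1·sin²(2*π·x) and (u')² = 4*π^2·cos²(2*π·x), and each of sin², cos² integrates to L/2 = 1/4 over (0, 1/2).
∫_0^1/2 u² dx = 1/4, so ||u||_L² = 1/2.
∫_0^1/2 (u')² dx = π^2, so ||u'||_L² = π.
Ratio ||u||_L² / ||u'||_L² = 1/(2*π).
Sharp Poincaré constant on H^1_0(0, 1/2) is C_P = L/π = 1/(2*π), achieved by sin(2*π·x).
This is the k = 1 eigenfunction (up to amplitude), so the ratio equals the sharp Poincaré constant exactly.


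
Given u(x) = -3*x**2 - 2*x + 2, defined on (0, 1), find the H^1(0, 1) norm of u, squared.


||u||_{H^1}^2 = 452/15

The H^1 norm (squared) on an interval (0, L) is
  ||u||_{H^1}^2 = ∫_0^L u(x)^2 dx + ∫_0^L u'(x)^2 dx.
Compute u'(x) = -6*x - 2.
Then u(x)^2 = 9*x**4 + 12*x**3 - 8*x**2 - 8*x + 4 and u'(x)^2 = 36*x**2 + 24*x + 4.
Integrate each monomial from 0 to 1 using ∫_0^1 c·x^n dx = c·1^(n+1)/(n+1):
  ∫_0^1 u(x)^2 dx = ∫_0^1 (9*x^4 + 12*x^3 - 8*x^2 - 8*x + 4) dx. Term by term:
    ∫_0^1 9*x^4 dx = 9/5;  ∫_0^1 12*x^3 dx = 3;  ∫_0^1 -8*x^2 dx = -8/3;
    ∫_0^1 -8*x dx = -4;  ∫_0^1 4 dx = 4.
  Sum: 9/5 + 3 − 8/3 − 4 + 4 = 32/15.
  ∫_0^1 u'(x)^2 dx = ∫_0^1 (36*x^2 + 24*x + 4) dx. Term by term:
    ∫_0^1 36*x^2 dx = 12;  ∫_0^1 24*x dx = 12;  ∫_0^1 4 dx = 4.
  Sum: 12 + 12 + 4 = 28.
Adding: ||u||_{H^1}^2 = 32/15 + 28 = 452/15.


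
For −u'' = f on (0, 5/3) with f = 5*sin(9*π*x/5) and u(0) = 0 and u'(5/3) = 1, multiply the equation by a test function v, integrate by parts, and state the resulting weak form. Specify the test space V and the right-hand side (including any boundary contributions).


V = {v ∈ H^1(0, 5/3) : v(0) = 0} (test functions vanish at x = 0 where u is specified); weak form: ∫_0^5/3 u'v' dx = ∫_0^5/3 (5*sin(9*π*x/5)) v dx + v(5/3) for all v ∈ V.

Multiply both sides by a test function v and integrate from 0 to 5/3:
  ∫_0^5/3 −u''(x) v(x) dx = ∫_0^5/3 f(x) v(x) dx.
Integrate the LHS by parts once:
  ∫_0^5/3 −u'' v dx = −[u'(x) v(x)]_0^5/3 + ∫_0^5/3 u'(x) v'(x) dx.
Thus ∫_0^5/3 u'(x) v'(x) dx = ∫_0^5/3 f(x) v(x) dx + [u'(x) v(x)]_0^5/3.
Choose V so that boundary terms are either known or forced to vanish.
Mixed BC: u(0) = 0 (Dirichlet) and u'(5/3) = 1 (Neumann). Define V = {v ∈ H^1(0, 5/3) : v(0) = 0}. Then [u' v]_0^5/3 = u'(5/3)·v(5/3) − u'(0)·0 = v(5/3).
Weak formulation: find u (satisfying any essential BC) such that ∫_0^5/3 u'(x) v'(x) dx = ∫_0^5/3 f v dx + v(5/3) for all v ∈ V (Dirichlet at 0 absorbed into V; Neumann datum at x = 5/3 contributes the boundary term).
Substituting f(x) = 5*sin(9*π*x/5), the right-hand side is ∫_0^5/3 (5*sin(9*π*x/5)) v dx + v(5/3).


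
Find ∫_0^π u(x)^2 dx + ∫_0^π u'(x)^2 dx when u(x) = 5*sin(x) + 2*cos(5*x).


||u||_{H^1(0,π)}^2 = 77*π

u'(x) = -10*sin(5*x) + 5*cos(x).
Expand u² and (u')² and integrate term by term on (0, π), using: for integers n ≥ 1, ∫_0^π sin²(nx) dx = ∫_0^π cos²(nx) dx = π/2; for n ≠ n', ∫_0^π sin(nx)sin(n'x) dx = ∫_0^π cos(nx)cos(n'x) dx = 0; and by product-to-sum, ∫_0^π sin(nx)cos(n'x) dx = ½∫_0^π [sin((n+n')x) + sin((n−n')x)] dx, which is 0 when n+n' is even and 2n/(n²−n'²) when n+n' is odd (it need not vanish on (0, π)).
  u² squared terms: (2)²·∫cos(5x)² dx = 4·π/2 = 2*π;  (5)²·∫sin(x)² dx = 25·π/2 = 25*π/2.
  u² cross terms: 2·(2)·(5)·∫cos(5x)·sin(x) dx = 20·(0) = 0.
  So ∫_0^π u² dx = 2*π + 25*π/2 + 0 = 29*π/2.
  (u')² squared terms: (-10)²·∫sin(5x)² dx = 100·π/2 = 50*π;  (5)²·∫cos(x)² dx = 25·π/2 = 25*π/2.
  (u')² cross terms: 2·(-10)·(5)·∫sin(5x)·cos(x) dx = -100·(0) = 0.
  So ∫_0^π (u')² dx = 50*π + 25*π/2 + 0 = 125*π/2.
||u||_{H^1}^2 = (29*π/2) + (125*π/2) = 77*π.


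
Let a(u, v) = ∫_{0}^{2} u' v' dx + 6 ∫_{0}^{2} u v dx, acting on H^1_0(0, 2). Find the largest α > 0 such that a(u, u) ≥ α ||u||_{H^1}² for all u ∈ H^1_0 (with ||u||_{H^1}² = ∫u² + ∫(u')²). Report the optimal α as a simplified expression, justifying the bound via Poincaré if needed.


α = 1

Coercivity of a(·,·) on H^1_0(0, 2) means a(u, u) ≥ α ||u||_{H^1}² for every u ∈ H^1_0.
The interval has length L = 2, and Poincaré/coercivity depend only on L. Here a(u, u) = ∫(u')² + (6)·∫u².
Here c = 6 ≥ 1, so a(u,u) = ∫(u')² + c∫u² ≥ ∫(u')² + ∫u² = ||u||_{H^1}², i.e. α = 1 works. No larger α is possible: a(u,u) ≥ α||u||_{H^1}² means (1−α)∫(u')² ≥ (α−c)∫u², and for the modes u_n = sin(nπ(x−x₀)/L) (x₀ the left endpoint) one has ∫u_n²/∫(u_n')² = (L/(nπ))² → 0, so a(u_n,u_n)/||u_n||_{H^1}² → 1. Hence the optimal constant is α = 1.
Therefore α = 1.


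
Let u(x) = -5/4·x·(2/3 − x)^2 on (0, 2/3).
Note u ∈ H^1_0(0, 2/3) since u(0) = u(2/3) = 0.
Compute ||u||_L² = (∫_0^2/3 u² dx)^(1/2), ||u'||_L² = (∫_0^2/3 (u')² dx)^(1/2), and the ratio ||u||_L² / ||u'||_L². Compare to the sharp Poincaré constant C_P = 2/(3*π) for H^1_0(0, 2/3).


||u||_L² / ||u'||_L² = sqrt(14)/21 < C_P = 2/(3*π).

u(x) = -5/4·x·(2/3 − x)^2, so u'(x) = -15*x^2/4 + 10*x/3 - 5/9.
u(x) = -5/4·x·(2/3 − x)^2 vanishes at x = 0 and x = 2/3, so u ∈ H^1_0(0, 2/3). Differentiate via the product rule and integrate the resulting polynomials term by term.
  ∫_0^2/3 u² dx = ∫_0^2/3 (25*x^6/16 - 25*x^5/6 + 25*x^4/6 - 50*x^3/27 + 25*x^2/81) dx. Term by term:
    ∫_0^2/3 25*x^6/16 dx = 200/15309;  ∫_0^2/3 -25*x^5/6 dx = -400/6561;  ∫_0^2/3 25*x^4/6 dx = 80/729;
    ∫_0^2/3 -50*x^3/27 dx = -200/2187;  ∫_0^2/3 25*x^2/81 dx = 200/6561.
  Sum: 200/15309 − 400/6561 + 80/729 − 200/2187 + 200/6561 = 40/45927.
  ∫_0^2/3 (u')² dx = ∫_0^2/3 (225*x^4/16 - 25*x^3 + 275*x^2/18 - 100*x/27 + 25/81) dx. Term by term:
    ∫_0^2/3 225*x^4/16 dx = 10/27;  ∫_0^2/3 -25*x^3 dx = -100/81;  ∫_0^2/3 275*x^2/18 dx = 1100/729;
    ∫_0^2/3 -100*x/27 dx = -200/243;  ∫_0^2/3 25/81 dx = 50/243.
  Sum: 10/27 − 100/81 + 1100/729 − 200/243 + 50/243 = 20/729.
∫_0^2/3 u² dx = 40/45927, so ||u||_L² = 2*sqrt(70)/567.
∫_0^2/3 (u')² dx = 20/729, so ||u'||_L² = 2*sqrt(5)/27.
Ratio ||u||_L² / ||u'||_L² = sqrt(14)/21.
Sharp Poincaré constant on H^1_0(0, 2/3) is C_P = L/π = 2/(3*π), achieved by sin(3*π/2·x).
A polynomial bump cannot attain the sharp Poincaré constant (only the first sine eigenfunction does), so the ratio is strictly less than C_P, consistent with ||u||_L² ≤ C_P ||u'||_L².


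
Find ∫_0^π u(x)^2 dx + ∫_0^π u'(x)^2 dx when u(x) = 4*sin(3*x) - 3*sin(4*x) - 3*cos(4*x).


||u||_{H^1(0,π)}^2 = 2448/7 + 233*π

u'(x) = 12*sin(4*x) + 12*cos(3*x) - 12*cos(4*x).
Expand u² and (u')² and integrate term by term on (0, π), using: for integers n ≥ 1, ∫_0^π sin²(nx) dx = ∫_0^π cos²(nx) dx = π/2; for n ≠ n', ∫_0^π sin(nx)sin(n'x) dx = ∫_0^π cos(nx)cos(n'x) dx = 0; and by product-to-sum, ∫_0^π sin(nx)cos(n'x) dx = ½∫_0^π [sin((n+n')x) + sin((n−n')x)] dx, which is 0 when n+n' is even and 2n/(n²−n'²) when n+n' is odd (it need not vanish on (0, π)).
  u² squared terms: (-3)²·∫cos(4x)² dx = 9·π/2 = 9*π/2;  (-3)²·∫sin(4x)² dx = 9·π/2 = 9*π/2;  (4)²·∫sin(3x)² dx = 16·π/2 = 8*π.
  u² cross terms: 2·(-3)·(-3)·∫cos(4x)·sin(4x) dx = 18·(0) = 0;  2·(-3)·(4)·∫cos(4x)·sin(3x) dx = -24·(-6/7) = 144/7;  2·(-3)·(4)·∫sin(4x)·sin(3x) dx = -24·(0) = 0.
  So ∫_0^π u² dx = 9*π/2 + 9*π/2 + 8*π + 0 + 144/7 + 0 = 144/7 + 17*π.
  (u')² squared terms: (-12)²·∫cos(4x)² dx = 144·π/2 = 72*π;  (12)²·∫cos(3x)² dx = 144·π/2 = 72*π;  (12)²·∫sin(4x)² dx = 144·π/2 = 72*π.
  (u')² cross terms: 2·(-12)·(12)·∫cos(4x)·cos(3x) dx = -288·(0) = 0;  2·(-12)·(12)·∫cos(4x)·sin(4x) dx = -288·(0) = 0;  2·(12)·(12)·∫cos(3x)·sin(4x) dx = 288·(8/7) = 2304/7.
  So ∫_0^π (u')² dx = 72*π + 72*π + 72*π + 0 + 0 + 2304/7 = 2304/7 + 216*π.
||u||_{H^1}^2 = (144/7 + 17*π) + (2304/7 + 216*π) = 2448/7 + 233*π.


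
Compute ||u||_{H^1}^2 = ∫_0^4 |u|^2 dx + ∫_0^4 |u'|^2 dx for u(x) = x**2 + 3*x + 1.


||u||_{H^1}^2 = 5464/5

The H^1 norm (squared) on an interval (0, L) is
  ||u||_{H^1}^2 = ∫_0^L u(x)^2 dx + ∫_0^L u'(x)^2 dx.
Compute u'(x) = 2*x + 3.
Then u(x)^2 = x**4 + 6*x**3 + 11*x**2 + 6*x + 1 and u'(x)^2 = 4*x**2 + 12*x + 9.
Integrate each monomial from 0 to 4 using ∫_0^4 c·x^n dx = c·4^(n+1)/(n+1):
  ∫_0^4 u(x)^2 dx = ∫_0^4 (x^4 + 6*x^3 + 11*x^2 + 6*x + 1) dx. Term by term:
    ∫_0^4 x^4 dx = 1024/5;  ∫_0^4 6*x^3 dx = 384;  ∫_0^4 11*x^2 dx = 704/3;
    ∫_0^4 6*x dx = 48;  ∫_0^4 1 dx = 4.
  Sum: 1024/5 + 384 + 704/3 + 48 + 4 = 13132/15.
  ∫_0^4 u'(x)^2 dx = ∫_0^4 (4*x^2 + 12*x + 9) dx. Term by term:
    ∫_0^4 4*x^2 dx = 256/3;  ∫_0^4 12*x dx = 96;  ∫_0^4 9 dx = 36.
  Sum: 256/3 + 96 + 36 = 652/3.
Adding: ||u||_{H^1}^2 = 13132/15 + 652/3 = 5464/5.


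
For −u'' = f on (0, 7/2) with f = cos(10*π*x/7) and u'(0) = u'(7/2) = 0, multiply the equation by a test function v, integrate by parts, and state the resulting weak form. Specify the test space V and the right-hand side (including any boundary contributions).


V = H^1(0, 7/2) (no boundary constraint on v; u is determined up to an additive constant); weak form: ∫_0^7/2 u'v' dx = ∫_0^7/2 (cos(10*π*x/7)) v dx for all v ∈ V.

Multiply both sides by a test function v and integrate from 0 to 7/2:
  ∫_0^7/2 −u''(x) v(x) dx = ∫_0^7/2 f(x) v(x) dx.
Integrate the LHS by parts once:
  ∫_0^7/2 −u'' v dx = −[u'(x) v(x)]_0^7/2 + ∫_0^7/2 u'(x) v'(x) dx.
Thus ∫_0^7/2 u'(x) v'(x) dx = ∫_0^7/2 f(x) v(x) dx + [u'(x) v(x)]_0^7/2.
Choose V so that boundary terms are either known or forced to vanish.
u has homogeneous Neumann: u'(0) = u'(7/2) = 0. So [u' v]_0^7/2 = 0·v(7/2) − 0·v(0) = 0 for any v; take V = H^1(0, 7/2).
Weak formulation: find u (satisfying any essential BC) such that ∫_0^7/2 u'(x) v'(x) dx = ∫_0^7/2 f v dx for all v ∈ V (homogeneous Neumann, so boundary terms vanish).
Substituting f(x) = cos(10*π*x/7), the right-hand side is ∫_0^7/2 (cos(10*π*x/7)) v dx.
Compatibility check (pure Neumann): taking v ≡ 1 ∈ V gives 0 = ∫_0^7/2 f dx + (0) − (0), i.e. ∫_0^7/2 f dx must equal u'(0) − u'(7/2) = 0. Indeed ∫_0^7/2 (cos(10*π*x/7)) dx = 0, so the data are compatible. The solution is then unique only up to an additive constant (fix it e.g. by requiring ∫_0^7/2 u dx = 0).


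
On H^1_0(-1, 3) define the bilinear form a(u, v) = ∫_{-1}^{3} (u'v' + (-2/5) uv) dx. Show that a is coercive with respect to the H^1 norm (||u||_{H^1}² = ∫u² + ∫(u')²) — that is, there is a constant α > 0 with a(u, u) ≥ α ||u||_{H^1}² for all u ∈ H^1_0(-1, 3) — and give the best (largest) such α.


α = (-32/5 + π^2)/(π^2 + 16)

Coercivity of a(·,·) on H^1_0(-1, 3) means a(u, u) ≥ α ||u||_{H^1}² for every u ∈ H^1_0.
The interval has length L = 4, and Poincaré/coercivity depend only on L. Here a(u, u) = ∫(u')² + (-2/5)·∫u².
Here c = -2/5 < 0 with |c| < (π/L)² = π^2/16, so coercivity still holds. The condition a(u,u) ≥ α||u||_{H^1}² reads (1−α)∫(u')² ≥ (α−c)∫u². Any admissible α is ≤ 1 (rapidly oscillating u have ∫u²/∫(u')² → 0), and α = 1 would force 0 ≥ (1−c)∫u², impossible since c < 1; so 1−α > 0. By the sharp Poincaré inequality on H^1_0 of an interval of length L, ∫(u')² ≥ (π/L)²∫u² with equality for the first sine mode sin(π(x−x₀)/L) (x₀ the left endpoint), so the inequality holds for all u iff (1−α)(π/L)² ≥ α − c, i.e. α ≤ ((π/L)² + c)/((π/L)² + 1) = (1 + c(L/π)²)/(1 + (L/π)²). (Direct route, valid since c ≤ 0: Poincaré gives c∫u² ≥ c(L/π)²∫(u')², so a(u,u) ≥ (1 + c(L/π)²)∫(u')², while ||u||_{H^1}² ≤ (1 + (L/π)²)∫(u')²; dividing yields the same α.) With (π/L)² = π^2/16 and c = -2/5, the largest admissible constant is α = ((π/L)² + c)/((π/L)² + 1).
Simplifying, α = (-32/5 + π^2)/(π^2 + 16).


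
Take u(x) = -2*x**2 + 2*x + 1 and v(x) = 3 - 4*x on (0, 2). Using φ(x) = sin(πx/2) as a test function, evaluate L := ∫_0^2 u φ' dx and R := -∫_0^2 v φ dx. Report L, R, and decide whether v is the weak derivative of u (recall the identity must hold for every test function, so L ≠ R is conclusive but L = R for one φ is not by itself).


LHS = 8/π, RHS = 4/π. No, v is not the weak derivative of u.

u(x) = -2*x**2 + 2*x + 1, classical derivative u'(x) = 2 - 4*x.
φ(x) = sin(πx/2), so φ'(x) = π*cos(π*x/2)/2.
Note φ(0) = φ(2) = 0, so the boundary term u·φ vanishes.
LHS = ∫_0^2 u(x) φ'(x) dx = ∫_0^2 (-π*x^2*cos(π*x/2) + π*x*cos(π*x/2) + π*cos(π*x/2)/2) dx. Term by term:
  ∫_0^2 π*cos(π*x/2)/2 dx = 0;  ∫_0^2 π*x*cos(π*x/2) dx = -8/π;  ∫_0^2 -π*x^2*cos(π*x/2) dx = 16/π.
Sum: 0 − 8/π + 16/π = 8/π.
So LHS = 8/π.
∫_0^2 v(x) φ(x) dx = ∫_0^2 (-4*x*sin(π*x/2) + 3*sin(π*x/2)) dx. Term by term:
  ∫_0^2 3*sin(π*x/2) dx = 12/π;  ∫_0^2 -4*x*sin(π*x/2) dx = -16/π.
Sum: 12/π − 16/π = -4/π.
So RHS = -∫_0^2 v(x) φ(x) dx = 4/π.
LHS − RHS = 4/π ≠ 0, so the identity fails.
(For a valid weak derivative the identity must hold for EVERY test function, in particular this one. The failure shows v is NOT the weak derivative of u.)
Correct weak derivative would be u'(x) = 2 - 4*x.


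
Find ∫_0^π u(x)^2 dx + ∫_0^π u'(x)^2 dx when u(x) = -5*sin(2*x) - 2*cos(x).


||u||_{H^1(0,π)}^2 = 160/3 + 133*π/2

u'(x) = 2*sin(x) - 10*cos(2*x).
Expand u² and (u')² and integrate term by term on (0, π), using: for integers n ≥ 1, ∫_0^π sin²(nx) dx = ∫_0^π cos²(nx) dx = π/2; for n ≠ n', ∫_0^π sin(nx)sin(n'x) dx = ∫_0^π cos(nx)cos(n'x) dx = 0; and by product-to-sum, ∫_0^π sin(nx)cos(n'x) dx = ½∫_0^π [sin((n+n')x) + sin((n−n')x)] dx, which is 0 when n+n' is even and 2n/(n²−n'²) when n+n' is odd (it need not vanish on (0, π)).
  u² squared terms: (-5)²·∫sin(2x)² dx = 25·π/2 = 25*π/2;  (-2)²·∫cos(x)² dx = 4·π/2 = 2*π.
  u² cross terms: 2·(-5)·(-2)·∫sin(2x)·cos(x) dx = 20·(4/3) = 80/3.
  So ∫_0^π u² dx = 25*π/2 + 2*π + 80/3 = 80/3 + 29*π/2.
  (u')² squared terms: (-10)²·∫cos(2x)² dx = 100·π/2 = 50*π;  (2)²·∫sin(x)² dx = 4·π/2 = 2*π.
  (u')² cross terms: 2·(-10)·(2)·∫cos(2x)·sin(x) dx = -40·(-2/3) = 80/3.
  So ∫_0^π (u')² dx = 50*π + 2*π + 80/3 = 80/3 + 52*π.
||u||_{H^1}^2 = (80/3 + 29*π/2) + (80/3 + 52*π) = 160/3 + 133*π/2.


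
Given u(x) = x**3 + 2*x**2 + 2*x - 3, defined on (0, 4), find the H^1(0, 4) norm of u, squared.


||u||_{H^1}^2 = 1126388/105

The H^1 norm (squared) on an interval (0, L) is
  ||u||_{H^1}^2 = ∫_0^L u(x)^2 dx + ∫_0^L u'(x)^2 dx.
Compute u'(x) = 3*x**2 + 4*x + 2.
Then u(x)^2 = x**6 + 4*x**5 + 8*x**4 + 2*x**3 - 8*x**2 - 12*x + 9 and u'(x)^2 = 9*x**4 + 24*x**3 + 28*x**2 + 16*x + 4.
Integrate each monomial from 0 to 4 using ∫_0^4 c·x^n dx = c·4^(n+1)/(n+1):
  ∫_0^4 u(x)^2 dx = ∫_0^4 (x^6 + 4*x^5 + 8*x^4 + 2*x^3 - 8*x^2 - 12*x + 9) dx. Term by term:
    ∫_0^4 x^6 dx = 16384/7;  ∫_0^4 4*x^5 dx = 8192/3;  ∫_0^4 8*x^4 dx = 8192/5;
    ∫_0^4 2*x^3 dx = 128;  ∫_0^4 -8*x^2 dx = -512/3;  ∫_0^4 -12*x dx = -96;
    ∫_0^4 9 dx = 36.
  Sum: 16384/7 + 8192/3 + 8192/5 + 128 − 512/3 − 96 + 36 = 231244/35.
  ∫_0^4 u'(x)^2 dx = ∫_0^4 (9*x^4 + 24*x^3 + 28*x^2 + 16*x + 4) dx. Term by term:
    ∫_0^4 9*x^4 dx = 9216/5;  ∫_0^4 24*x^3 dx = 1536;  ∫_0^4 28*x^2 dx = 1792/3;
    ∫_0^4 16*x dx = 128;  ∫_0^4 4 dx = 16.
  Sum: 9216/5 + 1536 + 1792/3 + 128 + 16 = 61808/15.
Adding: ||u||_{H^1}^2 = 231244/35 + 61808/15 = 1126388/105.


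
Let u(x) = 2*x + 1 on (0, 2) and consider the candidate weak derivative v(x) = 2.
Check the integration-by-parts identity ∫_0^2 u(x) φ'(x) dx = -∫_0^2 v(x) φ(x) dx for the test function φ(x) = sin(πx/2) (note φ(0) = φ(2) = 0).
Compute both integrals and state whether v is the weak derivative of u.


LHS = -8/π, RHS = -8/π. Yes, v = u' weakly.

u(x) = 2*x + 1, classical derivative u'(x) = 2.
φ(x) = sin(πx/2), so φ'(x) = π*cos(π*x/2)/2.
Note φ(0) = φ(2) = 0, so the boundary term u·φ vanishes.
LHS = ∫_0^2 u(x) φ'(x) dx = ∫_0^2 (π*x*cos(π*x/2) + π*cos(π*x/2)/2) dx. Term by term:
  ∫_0^2 π*cos(π*x/2)/2 dx = 0;  ∫_0^2 π*x*cos(π*x/2) dx = -8/π.
Sum: 0 − 8/π = -8/π.
So LHS = -8/π.
∫_0^2 v(x) φ(x) dx = ∫_0^2 (2*sin(π*x/2)) dx. Term by term:
  ∫_0^2 2*sin(π*x/2) dx = 8/π.
So RHS = -∫_0^2 v(x) φ(x) dx = -8/π.
LHS = RHS, so the identity holds for this test φ.
Moreover u is smooth here and v(x) = u'(x) = 2 pointwise, so the identity holds for every test function. Hence v is the weak derivative of u.


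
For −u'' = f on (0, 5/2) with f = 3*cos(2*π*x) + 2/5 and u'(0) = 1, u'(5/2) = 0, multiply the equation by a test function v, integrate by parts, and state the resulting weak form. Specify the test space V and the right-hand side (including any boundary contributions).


V = H^1(0, 5/2) (v unrestricted at boundary; u is determined up to an additive constant); weak form: ∫_0^5/2 u'v' dx = ∫_0^5/2 (3*cos(2*π*x) + 2/5) v dx − v(0) for all v ∈ V.

Multiply both sides by a test function v and integrate from 0 to 5/2:
  ∫_0^5/2 −u''(x) v(x) dx = ∫_0^5/2 f(x) v(x) dx.
Integrate the LHS by parts once:
  ∫_0^5/2 −u'' v dx = −[u'(x) v(x)]_0^5/2 + ∫_0^5/2 u'(x) v'(x) dx.
Thus ∫_0^5/2 u'(x) v'(x) dx = ∫_0^5/2 f(x) v(x) dx + [u'(x) v(x)]_0^5/2.
Choose V so that boundary terms are either known or forced to vanish.
u has inhomogeneous Neumann u'(0) = 1, u'(5/2) = 0. [u' v]_0^5/2 = (0)·v(5/2) − (1)·v(0) = − v(0). Take V = H^1(0, 5/2); boundary term becomes part of RHS.
Weak formulation: find u (satisfying any essential BC) such that ∫_0^5/2 u'(x) v'(x) dx = ∫_0^5/2 f v dx − v(0) for all v ∈ V (Neumann data are natural BCs: they enter the RHS as boundary terms).
Substituting f(x) = 3*cos(2*π*x) + 2/5, the right-hand side is ∫_0^5/2 (3*cos(2*π*x) + 2/5) v dx − v(0).
Compatibility check (pure Neumann): taking v ≡ 1 ∈ V gives 0 = ∫_0^5/2 f dx + (0) − (1), i.e. ∫_0^5/2 f dx must equal u'(0) − u'(5/2) = 1. Indeed ∫_0^5/2 (3*cos(2*π*x) + 2/5) dx = 1, so the data are compatible. The solution is then unique only up to an additive constant (fix it e.g. by requiring ∫_0^5/2 u dx = 0).


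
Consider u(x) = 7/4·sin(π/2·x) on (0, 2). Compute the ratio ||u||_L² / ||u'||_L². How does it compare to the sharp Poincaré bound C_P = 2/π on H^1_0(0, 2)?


||u||_L² / ||u'||_L² = 2/π = C_P.

u(x) = 7/4·sin(π/2·x), so u'(x) = 7*π*cos(π*x/2)/8.
Writing u(x) = A·sin(kπx/L) with A = 7/4 and k = 1, use ∫_0^L sin²(kπx/L) dx = L/2 and ∫_0^L cos²(kπx/L) dx = L/2.
u² = 49/16·sin²(π/2·x) and (u')² = 49*π^2/64·cos²(π/2·x), and each of sin², cos² integrates to L/2 = 1 over (0, 2).
∫_0^2 u² dx = 49/16, so ||u||_L² = 7/4.
∫_0^2 (u')² dx = 49*π^2/64, so ||u'||_L² = 7*π/8.
Ratio ||u||_L² / ||u'||_L² = 2/π.
Sharp Poincaré constant on H^1_0(0, 2) is C_P = L/π = 2/π, achieved by sin(π/2·x).
This is the k = 1 eigenfunction (up to amplitude), so the ratio equals the sharp Poincaré constant exactly.


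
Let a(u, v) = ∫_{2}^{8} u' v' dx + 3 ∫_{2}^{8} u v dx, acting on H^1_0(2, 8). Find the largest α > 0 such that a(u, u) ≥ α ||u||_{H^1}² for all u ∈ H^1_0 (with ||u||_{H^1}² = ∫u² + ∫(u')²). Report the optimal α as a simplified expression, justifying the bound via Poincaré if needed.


α = 1

Coercivity of a(·,·) on H^1_0(2, 8) means a(u, u) ≥ α ||u||_{H^1}² for every u ∈ H^1_0.
The interval has length L = 6, and Poincaré/coercivity depend only on L. Here a(u, u) = ∫(u')² + (3)·∫u².
Here c = 3 ≥ 1, so a(u,u) = ∫(u')² + c∫u² ≥ ∫(u')² + ∫u² = ||u||_{H^1}², i.e. α = 1 works. No larger α is possible: a(u,u) ≥ α||u||_{H^1}² means (1−α)∫(u')² ≥ (α−c)∫u², and for the modes u_n = sin(nπ(x−x₀)/L) (x₀ the left endpoint) one has ∫u_n²/∫(u_n')² = (L/(nπ))² → 0, so a(u_n,u_n)/||u_n||_{H^1}² → 1. Hence the optimal constant is α = 1.
Therefore α = 1.


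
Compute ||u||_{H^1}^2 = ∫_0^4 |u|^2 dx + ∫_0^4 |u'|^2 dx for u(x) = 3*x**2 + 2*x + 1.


||u||_{H^1}^2 = 57548/15

The H^1 norm (squared) on an interval (0, L) is
  ||u||_{H^1}^2 = ∫_0^L u(x)^2 dx + ∫_0^L u'(x)^2 dx.
Compute u'(x) = 6*x + 2.
Then u(x)^2 = 9*x**4 + 12*x**3 + 10*x**2 + 4*x + 1 and u'(x)^2 = 36*x**2 + 24*x + 4.
Integrate each monomial from 0 to 4 using ∫_0^4 c·x^n dx = c·4^(n+1)/(n+1):
  ∫_0^4 u(x)^2 dx = ∫_0^4 (9*x^4 + 12*x^3 + 10*x^2 + 4*x + 1) dx. Term by term:
    ∫_0^4 9*x^4 dx = 9216/5;  ∫_0^4 12*x^3 dx = 768;  ∫_0^4 10*x^2 dx = 640/3;
    ∫_0^4 4*x dx = 32;  ∫_0^4 1 dx = 4.
  Sum: 9216/5 + 768 + 640/3 + 32 + 4 = 42908/15.
  ∫_0^4 u'(x)^2 dx = ∫_0^4 (36*x^2 + 24*x + 4) dx. Term by term:
    ∫_0^4 36*x^2 dx = 768;  ∫_0^4 24*x dx = 192;  ∫_0^4 4 dx = 16.
  Sum: 768 + 192 + 16 = 976.
Adding: ||u||_{H^1}^2 = 42908/15 + 976 = 57548/15.
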